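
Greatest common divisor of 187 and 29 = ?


187 = 6 * 29 + 13
29 = 2 * 13 + 3
13 = 4 * 3 + 1
3 = 3 * 1 + 0
GCD = 1


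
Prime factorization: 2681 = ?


2681 / 7 = 383
383 / 383 = 1
2681 = 7 × 383


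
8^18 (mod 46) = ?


8^1 mod 46 = 8
8^2 mod 46 = 18
8^3 mod 46 = 6
8^4 mod 46 = 2
8^5 mod 46 = 16
8^6 mod 46 = 36
8^7 mod 46 = 12
8^8 mod 46 = 4
8^9 mod 46 = 32
8^10 mod 46 = 26
8^11 mod 46 = 24
8^12 mod 46 = 8
8^13 mod 46 = 18
8^14 mod 46 = 6
8^15 mod 46 = 2
8^16 mod 46 = 16
8^17 mod 46 = 36
8^18 mod 46 = 12


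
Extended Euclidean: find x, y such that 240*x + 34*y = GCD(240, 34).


Tabular extended Euclidean (each row: r = 240*s + 34*t):
r=240, s=1, t=0
r=34, s=0, t=1
q=7: r=2, s=1, t=-7   [240*(1) + 34*(-7) = 2]
q=17: r=0, s=-17, t=120   [240*(-17) + 34*(120) = 0]
GCD = 2; from the row with r=2: x=1, y=-7
Check: 240*(1) + 34*(-7) = 240 - 238 = 2

GCD = 2, x = 1, y = -7


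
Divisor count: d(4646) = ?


4646 = 2^1 × 23^1 × 101^1
d(4646) = (1+1) × (1+1) × (1+1) = 8

8 divisors


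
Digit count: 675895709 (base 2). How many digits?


675895709 in base 2 = 101000010010010101100110011101
Number of digits = 30

30 digits (base 2)


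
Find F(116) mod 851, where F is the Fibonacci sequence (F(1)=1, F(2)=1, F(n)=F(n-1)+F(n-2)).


F(k) mod 851 for k=1..116:
1, 1, 2, 3, 5, 8, 13, 21, 34, 55, 89, 144, 233, 377, 610, 136, 746, 31, 777, 808, 734, 691, 574, 414, 137, 551, 688, 388, 225, 613, 838, 600, 587, 336, 72, 408, 480, 37, 517, 554, 220, 774, 143, 66, 209, 275, 484, 759, 392, 300, 692, 141, 833, 123, 105, 228, 333, 561, 43, 604, 647, 400, 196, 596, 792, 537, 478, 164, 642, 806, 597, 552, 298, 850, 297, 296, 593, 38, 631, 669, 449, 267, 716, 132, 848, 129, 126, 255, 381, 636, 166, 802, 117, 68, 185, 253, 438, 691, 278, 118, 396, 514, 59, 573, 632, 354, 135, 489, 624, 262, 35, 297, 332, 629, 110, 739
F(116) mod 851 = 739


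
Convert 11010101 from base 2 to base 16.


11010101 (base 2) = 213 (decimal)
213 (decimal) = D5 (base 16)


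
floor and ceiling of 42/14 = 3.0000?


42/14 = 3.0000
floor = 3
ceil = 3

floor = 3, ceil = 3


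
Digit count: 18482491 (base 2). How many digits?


18482491 in base 2 = 1000110100000010100111011
Number of digits = 25

25 digits (base 2)


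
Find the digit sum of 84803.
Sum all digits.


8 + 4 + 8 + 0 + 3 = 23


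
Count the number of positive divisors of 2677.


2677 = 2677^1
d(2677) = (1+1) = 2

2 divisors


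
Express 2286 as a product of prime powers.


2286 / 2 = 1143
1143 / 3 = 381
381 / 3 = 127
127 / 127 = 1
2286 = 2 × 3^2 × 127


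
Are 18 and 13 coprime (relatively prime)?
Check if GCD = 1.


Euclidean algorithm:
18 = 1 * 13 + 5
13 = 2 * 5 + 3
5 = 1 * 3 + 2
3 = 1 * 2 + 1
2 = 2 * 1 + 0
GCD(18, 13) = 1

Yes, coprime (GCD = 1)


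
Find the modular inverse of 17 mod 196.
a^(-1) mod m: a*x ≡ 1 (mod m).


Use the extended Euclidean algorithm on (196, 17); each row r = 196*s + 17*t:
r=196, s=1, t=0
r=17, s=0, t=1
q=11: r=9, s=1, t=-11   [196*(1) + 17*(-11) = 9]
q=1: r=8, s=-1, t=12   [196*(-1) + 17*(12) = 8]
q=1: r=1, s=2, t=-23   [196*(2) + 17*(-23) = 1]
q=8: r=0, s=-17, t=196   [196*(-17) + 17*(196) = 0]
GCD = 1 with t = -23, so 17*(-23) ≡ 1 (mod 196)
Inverse = -23 mod 196 = 173
Check: 17 * 173 = 2941 ≡ 1 (mod 196)

17^(-1) ≡ 173 (mod 196)


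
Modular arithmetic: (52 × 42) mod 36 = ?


52 × 42 = 2184
2184 mod 36 = 24


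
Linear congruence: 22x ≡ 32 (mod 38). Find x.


GCD(22, 38) = 2 divides 32
Divide: 11x ≡ 16 (mod 19)
x ≡ 17 (mod 19)


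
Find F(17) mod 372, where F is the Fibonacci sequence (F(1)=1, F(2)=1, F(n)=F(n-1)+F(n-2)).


F(k) mod 372 for k=1..17:
1, 1, 2, 3, 5, 8, 13, 21, 34, 55, 89, 144, 233, 5, 238, 243, 109
F(17) mod 372 = 109


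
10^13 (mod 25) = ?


10^1 mod 25 = 10
10^2 mod 25 = 0
10^3 mod 25 = 0
10^4 mod 25 = 0
10^5 mod 25 = 0
10^6 mod 25 = 0
10^7 mod 25 = 0
10^8 mod 25 = 0
10^9 mod 25 = 0
10^10 mod 25 = 0
10^11 mod 25 = 0
10^12 mod 25 = 0
10^13 mod 25 = 0


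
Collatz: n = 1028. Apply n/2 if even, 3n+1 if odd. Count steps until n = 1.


1028 → 514 → 257 → 772 → 386 → 193 → 580 → 290 → 145 → 436 → 218 → 109 → 328 → 164 → 82 → 41 → 124 → 62 → 31 → 94 → 47 → 142 → 71 → 214 → 107 → 322 → 161 → 484 → 242 → 121 → 364 → 182 → 91 → 274 → 137 → 412 → 206 → 103 → 310 → 155 → 466 → 233 → 700 → 350 → 175 → 526 → 263 → 790 → 395 → 1186 → 593 → 1780 → 890 → 445 → 1336 → 668 → 334 → 167 → 502 → 251 → 754 → 377 → 1132 → 566 → 283 → 850 → 425 → 1276 → 638 → 319 → 958 → 479 → 1438 → 719 → 2158 → 1079 → 3238 → 1619 → 4858 → 2429 → 7288 → 3644 → 1822 → 911 → 2734 → 1367 → 4102 → 2051 → 6154 → 3077 → 9232 → 4616 → 2308 → 1154 → 577 → 1732 → 866 → 433 → 1300 → 650 → 325 → 976 → 488 → 244 → 122 → 61 → 184 → 92 → 46 → 23 → 70 → 35 → 106 → 53 → 160 → 80 → 40 → 20 → 10 → 5 → 16 → 8 → 4 → 2 → 1
Total steps = 124

124 steps


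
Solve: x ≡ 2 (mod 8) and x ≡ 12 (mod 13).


M = 8*13 = 104
M1 = M/8 = 13, M2 = M/13 = 8
M1^(-1) mod 8 = 5, M2^(-1) mod 13 = 5
x = 2*13*5 + 12*8*5 = 610
610 mod 104 = 90
Check: 90 mod 8 = 2 ✓, 90 mod 13 = 12 ✓

x ≡ 90 (mod 104)


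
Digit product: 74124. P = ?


7 × 4 × 1 × 2 × 4 = 224


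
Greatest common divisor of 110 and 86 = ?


110 = 1 * 86 + 24
86 = 3 * 24 + 14
24 = 1 * 14 + 10
14 = 1 * 10 + 4
10 = 2 * 4 + 2
4 = 2 * 2 + 0
GCD = 2


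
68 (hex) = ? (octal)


68 (base 16) = 104 (decimal)
104 (decimal) = 150 (base 8)


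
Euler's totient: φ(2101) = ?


2101 = 11 × 191
Prime factors: 11, 191
φ(2101) = 2101 × (1-1/11) × (1-1/191)
= 2101 × 10/11 × 190/191 = 1900

φ(2101) = 1900


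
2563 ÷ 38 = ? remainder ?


2563 = 38 * 67 + 17
Check: 2546 + 17 = 2563

q = 67, r = 17


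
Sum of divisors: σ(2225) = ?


Divisors of 2225: 1, 5, 25, 89, 445, 2225
Sum = 1 + 5 + 25 + 89 + 445 + 2225 = 2790

σ(2225) = 2790


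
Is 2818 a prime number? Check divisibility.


2818 / 2 = 1409 (exact division)
2818 is NOT prime.

No, 2818 is not prime


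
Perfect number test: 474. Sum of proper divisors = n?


Proper divisors of 474: 1, 2, 3, 6, 79, 158, 237
Sum = 1 + 2 + 3 + 6 + 79 + 158 + 237 = 486

No, 474 is not perfect (486 ≠ 474)


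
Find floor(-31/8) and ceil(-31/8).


-31/8 = -3.8750
floor = -4
ceil = -3

floor = -4, ceil = -3


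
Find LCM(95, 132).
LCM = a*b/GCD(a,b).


GCD(95, 132) = 1
LCM = 95*132/1 = 12540/1 = 12540

LCM = 12540


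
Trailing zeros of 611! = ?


floor(611/5) = 122
floor(611/25) = 24
floor(611/125) = 4
Total = 150

150 trailing zeros


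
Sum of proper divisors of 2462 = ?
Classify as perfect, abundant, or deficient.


Proper divisors: 1, 2, 1231
Sum = 1 + 2 + 1231 = 1234
1234 < 2462 → deficient

s(2462) = 1234 (deficient)


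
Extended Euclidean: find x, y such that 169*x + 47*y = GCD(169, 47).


Tabular extended Euclidean (each row: r = 169*s + 47*t):
r=169, s=1, t=0
r=47, s=0, t=1
q=3: r=28, s=1, t=-3   [169*(1) + 47*(-3) = 28]
q=1: r=19, s=-1, t=4   [169*(-1) + 47*(4) = 19]
q=1: r=9, s=2, t=-7   [169*(2) + 47*(-7) = 9]
q=2: r=1, s=-5, t=18   [169*(-5) + 47*(18) = 1]
q=9: r=0, s=47, t=-169   [169*(47) + 47*(-169) = 0]
GCD = 1; from the row with r=1: x=-5, y=18
Check: 169*(-5) + 47*(18) = -845 + 846 = 1

GCD = 1, x = -5, y = 18


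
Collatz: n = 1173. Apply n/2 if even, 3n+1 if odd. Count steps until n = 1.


1173 → 3520 → 1760 → 880 → 440 → 220 → 110 → 55 → 166 → 83 → 250 → 125 → 376 → 188 → 94 → 47 → 142 → 71 → 214 → 107 → 322 → 161 → 484 → 242 → 121 → 364 → 182 → 91 → 274 → 137 → 412 → 206 → 103 → 310 → 155 → 466 → 233 → 700 → 350 → 175 → 526 → 263 → 790 → 395 → 1186 → 593 → 1780 → 890 → 445 → 1336 → 668 → 334 → 167 → 502 → 251 → 754 → 377 → 1132 → 566 → 283 → 850 → 425 → 1276 → 638 → 319 → 958 → 479 → 1438 → 719 → 2158 → 1079 → 3238 → 1619 → 4858 → 2429 → 7288 → 3644 → 1822 → 911 → 2734 → 1367 → 4102 → 2051 → 6154 → 3077 → 9232 → 4616 → 2308 → 1154 → 577 → 1732 → 866 → 433 → 1300 → 650 → 325 → 976 → 488 → 244 → 122 → 61 → 184 → 92 → 46 → 23 → 70 → 35 → 106 → 53 → 160 → 80 → 40 → 20 → 10 → 5 → 16 → 8 → 4 → 2 → 1
Total steps = 119

119 steps


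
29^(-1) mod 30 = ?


Use the extended Euclidean algorithm on (30, 29); each row r = 30*s + 29*t:
r=30, s=1, t=0
r=29, s=0, t=1
q=1: r=1, s=1, t=-1   [30*(1) + 29*(-1) = 1]
q=29: r=0, s=-29, t=30   [30*(-29) + 29*(30) = 0]
GCD = 1 with t = -1, so 29*(-1) ≡ 1 (mod 30)
Inverse = -1 mod 30 = 29
Check: 29 * 29 = 841 ≡ 1 (mod 30)

29^(-1) ≡ 29 (mod 30)


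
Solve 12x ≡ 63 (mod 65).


GCD(12, 65) = 1, unique solution
a^(-1) mod 65 = 38
x = 38 * 63 mod 65 = 54

x ≡ 54 (mod 65)


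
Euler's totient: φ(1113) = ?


1113 = 3 × 7 × 53
Prime factors: 3, 7, 53
φ(1113) = 1113 × (1-1/3) × (1-1/7) × (1-1/53)
= 1113 × 2/3 × 6/7 × 52/53 = 624

φ(1113) = 624


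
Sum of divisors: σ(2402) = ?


Divisors of 2402: 1, 2, 1201, 2402
Sum = 1 + 2 + 1201 + 2402 = 3606

σ(2402) = 3606


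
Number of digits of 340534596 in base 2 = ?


340534596 in base 2 = 10100010011000010010101000100
Number of digits = 29

29 digits (base 2)


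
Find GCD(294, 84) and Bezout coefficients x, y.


Tabular extended Euclidean (each row: r = 294*s + 84*t):
r=294, s=1, t=0
r=84, s=0, t=1
q=3: r=42, s=1, t=-3   [294*(1) + 84*(-3) = 42]
q=2: r=0, s=-2, t=7   [294*(-2) + 84*(7) = 0]
GCD = 42; from the row with r=42: x=1, y=-3
Check: 294*(1) + 84*(-3) = 294 - 252 = 42

GCD = 42, x = 1, y = -3


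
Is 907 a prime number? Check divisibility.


Check divisors up to sqrt(907) = 30.1164
No divisors found.
907 is prime.

Yes, 907 is prime


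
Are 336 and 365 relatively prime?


Euclidean algorithm:
365 = 1 * 336 + 29
336 = 11 * 29 + 17
29 = 1 * 17 + 12
17 = 1 * 12 + 5
12 = 2 * 5 + 2
5 = 2 * 2 + 1
2 = 2 * 1 + 0
GCD(336, 365) = 1

Yes, coprime (GCD = 1)


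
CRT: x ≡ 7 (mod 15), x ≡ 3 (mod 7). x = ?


M = 15*7 = 105
M1 = M/15 = 7, M2 = M/7 = 15
M1^(-1) mod 15 = 13, M2^(-1) mod 7 = 1
x = 7*7*13 + 3*15*1 = 682
682 mod 105 = 52
Check: 52 mod 15 = 7 ✓, 52 mod 7 = 3 ✓

x ≡ 52 (mod 105)


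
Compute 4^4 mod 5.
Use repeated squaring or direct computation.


4^1 mod 5 = 4
4^2 mod 5 = 1
4^3 mod 5 = 4
4^4 mod 5 = 1


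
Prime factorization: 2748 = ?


2748 / 2 = 1374
1374 / 2 = 687
687 / 3 = 229
229 / 229 = 1
2748 = 2^2 × 3 × 229


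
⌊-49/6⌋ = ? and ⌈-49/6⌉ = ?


-49/6 = -8.1667
floor = -9
ceil = -8

floor = -9, ceil = -8


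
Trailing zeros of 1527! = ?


floor(1527/5) = 305
floor(1527/25) = 61
floor(1527/125) = 12
floor(1527/625) = 2
Total = 380

380 trailing zeros


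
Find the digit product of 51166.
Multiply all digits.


5 × 1 × 1 × 6 × 6 = 180


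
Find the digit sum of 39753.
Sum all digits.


3 + 9 + 7 + 5 + 3 = 27


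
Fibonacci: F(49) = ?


Sequence: 1, 1, 2, 3, 5, 8, 13, 21, 34, 55, 89, 144, 233, 377, 610, 987, 1597, 2584, 4181, 6765, 10946, 17711, 28657, 46368, 75025, 121393, 196418, 317811, 514229, 832040, 1346269, 2178309, 3524578, 5702887, 9227465, 14930352, 24157817, 39088169, 63245986, 102334155, 165580141, 267914296, 433494437, 701408733, 1134903170, 1836311903, 2971215073, 4807526976, 7778742049
F(49) = 7778742049


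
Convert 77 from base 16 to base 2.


77 (base 16) = 119 (decimal)
119 (decimal) = 1110111 (base 2)


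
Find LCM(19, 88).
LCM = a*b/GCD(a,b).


GCD(19, 88) = 1
LCM = 19*88/1 = 1672/1 = 1672

LCM = 1672


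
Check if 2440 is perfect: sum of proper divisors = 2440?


Proper divisors of 2440: 1, 2, 4, 5, 8, 10, 20, 40, 61, 122, 244, 305, 488, 610, 1220
Sum = 1 + 2 + 4 + 5 + 8 + 10 + 20 + 40 + 61 + 122 + 244 + 305 + 488 + 610 + 1220 = 3140

No, 2440 is not perfect (3140 ≠ 2440)


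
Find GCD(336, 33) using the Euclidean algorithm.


336 = 10 * 33 + 6
33 = 5 * 6 + 3
6 = 2 * 3 + 0
GCD = 3


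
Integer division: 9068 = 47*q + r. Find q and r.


9068 = 47 * 192 + 44
Check: 9024 + 44 = 9068

q = 192, r = 44


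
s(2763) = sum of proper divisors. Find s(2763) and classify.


Proper divisors: 1, 3, 9, 307, 921
Sum = 1 + 3 + 9 + 307 + 921 = 1241
1241 < 2763 → deficient

s(2763) = 1241 (deficient)


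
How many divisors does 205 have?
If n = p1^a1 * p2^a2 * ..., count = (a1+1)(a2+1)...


205 = 5^1 × 41^1
d(205) = (1+1) × (1+1) = 4

4 divisors


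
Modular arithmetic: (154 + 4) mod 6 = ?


154 + 4 = 158
158 mod 6 = 2


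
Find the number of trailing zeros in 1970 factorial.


floor(1970/5) = 394
floor(1970/25) = 78
floor(1970/125) = 15
floor(1970/625) = 3
Total = 490

490 trailing zeros


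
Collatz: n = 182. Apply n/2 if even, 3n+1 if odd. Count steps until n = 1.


182 → 91 → 274 → 137 → 412 → 206 → 103 → 310 → 155 → 466 → 233 → 700 → 350 → 175 → 526 → 263 → 790 → 395 → 1186 → 593 → 1780 → 890 → 445 → 1336 → 668 → 334 → 167 → 502 → 251 → 754 → 377 → 1132 → 566 → 283 → 850 → 425 → 1276 → 638 → 319 → 958 → 479 → 1438 → 719 → 2158 → 1079 → 3238 → 1619 → 4858 → 2429 → 7288 → 3644 → 1822 → 911 → 2734 → 1367 → 4102 → 2051 → 6154 → 3077 → 9232 → 4616 → 2308 → 1154 → 577 → 1732 → 866 → 433 → 1300 → 650 → 325 → 976 → 488 → 244 → 122 → 61 → 184 → 92 → 46 → 23 → 70 → 35 → 106 → 53 → 160 → 80 → 40 → 20 → 10 → 5 → 16 → 8 → 4 → 2 → 1
Total steps = 93

93 steps


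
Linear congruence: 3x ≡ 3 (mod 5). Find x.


GCD(3, 5) = 1, unique solution
a^(-1) mod 5 = 2
x = 2 * 3 mod 5 = 1

x ≡ 1 (mod 5)


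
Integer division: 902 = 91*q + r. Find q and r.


902 = 91 * 9 + 83
Check: 819 + 83 = 902

q = 9, r = 83


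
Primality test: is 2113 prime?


Check divisors up to sqrt(2113) = 45.9674
No divisors found.
2113 is prime.

Yes, 2113 is prime


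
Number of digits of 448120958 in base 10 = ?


448120958 has 9 digits in base 10
floor(log10(448120958)) + 1 = floor(8.6514) + 1 = 9

9 digits (base 10)


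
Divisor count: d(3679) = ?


3679 = 13^1 × 283^1
d(3679) = (1+1) × (1+1) = 4

4 divisors


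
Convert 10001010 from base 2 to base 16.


10001010 (base 2) = 138 (decimal)
138 (decimal) = 8A (base 16)


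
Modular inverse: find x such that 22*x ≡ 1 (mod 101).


Use the extended Euclidean algorithm on (101, 22); each row r = 101*s + 22*t:
r=101, s=1, t=0
r=22, s=0, t=1
q=4: r=13, s=1, t=-4   [101*(1) + 22*(-4) = 13]
q=1: r=9, s=-1, t=5   [101*(-1) + 22*(5) = 9]
q=1: r=4, s=2, t=-9   [101*(2) + 22*(-9) = 4]
q=2: r=1, s=-5, t=23   [101*(-5) + 22*(23) = 1]
q=4: r=0, s=22, t=-101   [101*(22) + 22*(-101) = 0]
GCD = 1 with t = 23, so 22*(23) ≡ 1 (mod 101)
Inverse = 23 mod 101 = 23
Check: 22 * 23 = 506 ≡ 1 (mod 101)

22^(-1) ≡ 23 (mod 101)


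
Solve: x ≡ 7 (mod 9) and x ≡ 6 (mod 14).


M = 9*14 = 126
M1 = M/9 = 14, M2 = M/14 = 9
M1^(-1) mod 9 = 2, M2^(-1) mod 14 = 11
x = 7*14*2 + 6*9*11 = 790
790 mod 126 = 34
Check: 34 mod 9 = 7 ✓, 34 mod 14 = 6 ✓

x ≡ 34 (mod 126)


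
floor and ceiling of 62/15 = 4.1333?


62/15 = 4.1333
floor = 4
ceil = 5

floor = 4, ceil = 5


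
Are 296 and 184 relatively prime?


Euclidean algorithm:
296 = 1 * 184 + 112
184 = 1 * 112 + 72
112 = 1 * 72 + 40
72 = 1 * 40 + 32
40 = 1 * 32 + 8
32 = 4 * 8 + 0
GCD(296, 184) = 8

No, not coprime (GCD = 8)


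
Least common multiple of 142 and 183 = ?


GCD(142, 183) = 1
LCM = 142*183/1 = 25986/1 = 25986

LCM = 25986


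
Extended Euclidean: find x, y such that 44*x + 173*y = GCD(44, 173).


Tabular extended Euclidean (each row: r = 44*s + 173*t):
r=44, s=1, t=0
r=173, s=0, t=1
q=0: r=44, s=1, t=0   [44*(1) + 173*(0) = 44]
q=3: r=41, s=-3, t=1   [44*(-3) + 173*(1) = 41]
q=1: r=3, s=4, t=-1   [44*(4) + 173*(-1) = 3]
q=13: r=2, s=-55, t=14   [44*(-55) + 173*(14) = 2]
q=1: r=1, s=59, t=-15   [44*(59) + 173*(-15) = 1]
q=2: r=0, s=-173, t=44   [44*(-173) + 173*(44) = 0]
GCD = 1; from the row with r=1: x=59, y=-15
Check: 44*(59) + 173*(-15) = 2596 - 2595 = 1

GCD = 1, x = 59, y = -15


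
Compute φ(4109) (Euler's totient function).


4109 = 7 × 587
Prime factors: 7, 587
φ(4109) = 4109 × (1-1/7) × (1-1/587)
= 4109 × 6/7 × 586/587 = 3516

φ(4109) = 3516


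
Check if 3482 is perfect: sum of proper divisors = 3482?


Proper divisors of 3482: 1, 2, 1741
Sum = 1 + 2 + 1741 = 1744

No, 3482 is not perfect (1744 ≠ 3482)


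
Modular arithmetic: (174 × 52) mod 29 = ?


174 × 52 = 9048
9048 mod 29 = 0


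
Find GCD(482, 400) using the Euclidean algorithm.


482 = 1 * 400 + 82
400 = 4 * 82 + 72
82 = 1 * 72 + 10
72 = 7 * 10 + 2
10 = 5 * 2 + 0
GCD = 2


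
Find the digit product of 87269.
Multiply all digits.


8 × 7 × 2 × 6 × 9 = 6048


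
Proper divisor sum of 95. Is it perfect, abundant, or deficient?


Proper divisors: 1, 5, 19
Sum = 1 + 5 + 19 = 25
25 < 95 → deficient

s(95) = 25 (deficient)


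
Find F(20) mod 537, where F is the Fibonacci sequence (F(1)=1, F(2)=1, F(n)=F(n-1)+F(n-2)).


F(k) mod 537 for k=1..20:
1, 1, 2, 3, 5, 8, 13, 21, 34, 55, 89, 144, 233, 377, 73, 450, 523, 436, 422, 321
F(20) mod 537 = 321


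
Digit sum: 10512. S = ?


1 + 0 + 5 + 1 + 2 = 9


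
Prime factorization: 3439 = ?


3439 / 19 = 181
181 / 181 = 1
3439 = 19 × 181


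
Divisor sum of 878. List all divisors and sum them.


Divisors of 878: 1, 2, 439, 878
Sum = 1 + 2 + 439 + 878 = 1320

σ(878) = 1320


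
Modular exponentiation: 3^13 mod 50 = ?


3^1 mod 50 = 3
3^2 mod 50 = 9
3^3 mod 50 = 27
3^4 mod 50 = 31
3^5 mod 50 = 43
3^6 mod 50 = 29
3^7 mod 50 = 37
3^8 mod 50 = 11
3^9 mod 50 = 33
3^10 mod 50 = 49
3^11 mod 50 = 47
3^12 mod 50 = 41
3^13 mod 50 = 23


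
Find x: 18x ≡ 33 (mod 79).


GCD(18, 79) = 1, unique solution
a^(-1) mod 79 = 22
x = 22 * 33 mod 79 = 15

x ≡ 15 (mod 79)


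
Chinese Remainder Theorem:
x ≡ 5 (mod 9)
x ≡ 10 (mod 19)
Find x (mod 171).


M = 9*19 = 171
M1 = M/9 = 19, M2 = M/19 = 9
M1^(-1) mod 9 = 1, M2^(-1) mod 19 = 17
x = 5*19*1 + 10*9*17 = 1625
1625 mod 171 = 86
Check: 86 mod 9 = 5 ✓, 86 mod 19 = 10 ✓

x ≡ 86 (mod 171)


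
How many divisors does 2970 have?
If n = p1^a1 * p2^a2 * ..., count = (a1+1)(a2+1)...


2970 = 2^1 × 3^3 × 5^1 × 11^1
d(2970) = (1+1) × (3+1) × (1+1) × (1+1) = 32

32 divisors


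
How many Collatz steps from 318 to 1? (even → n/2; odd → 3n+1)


318 → 159 → 478 → 239 → 718 → 359 → 1078 → 539 → 1618 → 809 → 2428 → 1214 → 607 → 1822 → 911 → 2734 → 1367 → 4102 → 2051 → 6154 → 3077 → 9232 → 4616 → 2308 → 1154 → 577 → 1732 → 866 → 433 → 1300 → 650 → 325 → 976 → 488 → 244 → 122 → 61 → 184 → 92 → 46 → 23 → 70 → 35 → 106 → 53 → 160 → 80 → 40 → 20 → 10 → 5 → 16 → 8 → 4 → 2 → 1
Total steps = 55

55 steps


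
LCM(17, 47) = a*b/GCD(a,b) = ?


GCD(17, 47) = 1
LCM = 17*47/1 = 799/1 = 799

LCM = 799


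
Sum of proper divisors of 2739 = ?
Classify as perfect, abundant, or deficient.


Proper divisors: 1, 3, 11, 33, 83, 249, 913
Sum = 1 + 3 + 11 + 33 + 83 + 249 + 913 = 1293
1293 < 2739 → deficient

s(2739) = 1293 (deficient)


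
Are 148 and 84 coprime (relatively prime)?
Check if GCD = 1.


Euclidean algorithm:
148 = 1 * 84 + 64
84 = 1 * 64 + 20
64 = 3 * 20 + 4
20 = 5 * 4 + 0
GCD(148, 84) = 4

No, not coprime (GCD = 4)


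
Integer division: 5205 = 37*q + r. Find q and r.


5205 = 37 * 140 + 25
Check: 5180 + 25 = 5205

q = 140, r = 25


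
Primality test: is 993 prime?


993 / 3 = 331 (exact division)
993 is NOT prime.

No, 993 is not prime


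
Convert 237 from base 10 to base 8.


237 (base 10) = 237 (decimal)
237 (decimal) = 355 (base 8)


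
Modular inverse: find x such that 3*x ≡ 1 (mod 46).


Use the extended Euclidean algorithm on (46, 3); each row r = 46*s + 3*t:
r=46, s=1, t=0
r=3, s=0, t=1
q=15: r=1, s=1, t=-15   [46*(1) + 3*(-15) = 1]
q=3: r=0, s=-3, t=46   [46*(-3) + 3*(46) = 0]
GCD = 1 with t = -15, so 3*(-15) ≡ 1 (mod 46)
Inverse = -15 mod 46 = 31
Check: 3 * 31 = 93 ≡ 1 (mod 46)

3^(-1) ≡ 31 (mod 46)


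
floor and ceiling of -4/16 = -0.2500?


-4/16 = -0.2500
floor = -1
ceil = 0

floor = -1, ceil = 0


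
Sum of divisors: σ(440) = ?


Divisors of 440: 1, 2, 4, 5, 8, 10, 11, 20, 22, 40, 44, 55, 88, 110, 220, 440
Sum = 1 + 2 + 4 + 5 + 8 + 10 + 11 + 20 + 22 + 40 + 44 + 55 + 88 + 110 + 220 + 440 = 1080

σ(440) = 1080


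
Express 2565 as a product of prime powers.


2565 / 3 = 855
855 / 3 = 285
285 / 3 = 95
95 / 5 = 19
19 / 19 = 1
2565 = 3^3 × 5 × 19


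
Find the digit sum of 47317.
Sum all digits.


4 + 7 + 3 + 1 + 7 = 22


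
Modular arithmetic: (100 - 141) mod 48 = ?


100 - 141 = -41
-41 mod 48 = 7


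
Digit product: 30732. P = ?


3 × 0 × 7 × 3 × 2 = 0


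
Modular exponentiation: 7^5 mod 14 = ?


7^1 mod 14 = 7
7^2 mod 14 = 7
7^3 mod 14 = 7
7^4 mod 14 = 7
7^5 mod 14 = 7


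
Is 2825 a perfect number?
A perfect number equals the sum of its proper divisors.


Proper divisors of 2825: 1, 5, 25, 113, 565
Sum = 1 + 5 + 25 + 113 + 565 = 709

No, 2825 is not perfect (709 ≠ 2825)


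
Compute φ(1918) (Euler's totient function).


1918 = 2 × 7 × 137
Prime factors: 2, 7, 137
φ(1918) = 1918 × (1-1/2) × (1-1/7) × (1-1/137)
= 1918 × 1/2 × 6/7 × 136/137 = 816

φ(1918) = 816


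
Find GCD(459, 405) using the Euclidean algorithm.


459 = 1 * 405 + 54
405 = 7 * 54 + 27
54 = 2 * 27 + 0
GCD = 27


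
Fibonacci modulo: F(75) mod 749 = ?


F(k) mod 749 for k=1..75:
1, 1, 2, 3, 5, 8, 13, 21, 34, 55, 89, 144, 233, 377, 610, 238, 99, 337, 436, 24, 460, 484, 195, 679, 125, 55, 180, 235, 415, 650, 316, 217, 533, 1, 534, 535, 320, 106, 426, 532, 209, 741, 201, 193, 394, 587, 232, 70, 302, 372, 674, 297, 222, 519, 741, 511, 503, 265, 19, 284, 303, 587, 141, 728, 120, 99, 219, 318, 537, 106, 643, 0, 643, 643, 537
F(75) mod 749 = 537


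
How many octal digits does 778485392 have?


778485392 in base 8 = 5631537220
Number of digits = 10

10 digits (base 8)


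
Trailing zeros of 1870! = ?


floor(1870/5) = 374
floor(1870/25) = 74
floor(1870/125) = 14
floor(1870/625) = 2
Total = 464

464 trailing zeros


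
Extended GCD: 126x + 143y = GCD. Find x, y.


Tabular extended Euclidean (each row: r = 126*s + 143*t):
r=126, s=1, t=0
r=143, s=0, t=1
q=0: r=126, s=1, t=0   [126*(1) + 143*(0) = 126]
q=1: r=17, s=-1, t=1   [126*(-1) + 143*(1) = 17]
q=7: r=7, s=8, t=-7   [126*(8) + 143*(-7) = 7]
q=2: r=3, s=-17, t=15   [126*(-17) + 143*(15) = 3]
q=2: r=1, s=42, t=-37   [126*(42) + 143*(-37) = 1]
q=3: r=0, s=-143, t=126   [126*(-143) + 143*(126) = 0]
GCD = 1; from the row with r=1: x=42, y=-37
Check: 126*(42) + 143*(-37) = 5292 - 5291 = 1

GCD = 1, x = 42, y = -37


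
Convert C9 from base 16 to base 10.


C9 (base 16) = 201 (decimal)
201 (decimal) = 201 (base 10)


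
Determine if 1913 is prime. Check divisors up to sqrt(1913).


Check divisors up to sqrt(1913) = 43.7379
No divisors found.
1913 is prime.

Yes, 1913 is prime


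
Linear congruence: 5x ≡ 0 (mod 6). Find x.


GCD(5, 6) = 1, unique solution
a^(-1) mod 6 = 5
x = 5 * 0 mod 6 = 0

x ≡ 0 (mod 6)


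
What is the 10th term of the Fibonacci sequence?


Sequence: 1, 1, 2, 3, 5, 8, 13, 21, 34, 55
F(10) = 55


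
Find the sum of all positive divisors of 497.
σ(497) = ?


Divisors of 497: 1, 7, 71, 497
Sum = 1 + 7 + 71 + 497 = 576

σ(497) = 576


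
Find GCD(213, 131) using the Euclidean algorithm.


213 = 1 * 131 + 82
131 = 1 * 82 + 49
82 = 1 * 49 + 33
49 = 1 * 33 + 16
33 = 2 * 16 + 1
16 = 16 * 1 + 0
GCD = 1


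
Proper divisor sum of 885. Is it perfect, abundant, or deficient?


Proper divisors: 1, 3, 5, 15, 59, 177, 295
Sum = 1 + 3 + 5 + 15 + 59 + 177 + 295 = 555
555 < 885 → deficient

s(885) = 555 (deficient)


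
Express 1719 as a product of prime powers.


1719 / 3 = 573
573 / 3 = 191
191 / 191 = 1
1719 = 3^2 × 191


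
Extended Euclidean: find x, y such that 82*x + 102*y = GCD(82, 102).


Tabular extended Euclidean (each row: r = 82*s + 102*t):
r=82, s=1, t=0
r=102, s=0, t=1
q=0: r=82, s=1, t=0   [82*(1) + 102*(0) = 82]
q=1: r=20, s=-1, t=1   [82*(-1) + 102*(1) = 20]
q=4: r=2, s=5, t=-4   [82*(5) + 102*(-4) = 2]
q=10: r=0, s=-51, t=41   [82*(-51) + 102*(41) = 0]
GCD = 2; from the row with r=2: x=5, y=-4
Check: 82*(5) + 102*(-4) = 410 - 408 = 2

GCD = 2, x = 5, y = -4


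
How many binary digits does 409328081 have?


409328081 in base 2 = 11000011001011101100111010001
Number of digits = 29

29 digits (base 2)


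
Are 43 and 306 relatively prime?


Euclidean algorithm:
306 = 7 * 43 + 5
43 = 8 * 5 + 3
5 = 1 * 3 + 2
3 = 1 * 2 + 1
2 = 2 * 1 + 0
GCD(43, 306) = 1

Yes, coprime (GCD = 1)


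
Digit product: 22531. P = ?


2 × 2 × 5 × 3 × 1 = 60


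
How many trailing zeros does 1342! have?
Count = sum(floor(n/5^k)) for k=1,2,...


floor(1342/5) = 268
floor(1342/25) = 53
floor(1342/125) = 10
floor(1342/625) = 2
Total = 333

333 trailing zeros


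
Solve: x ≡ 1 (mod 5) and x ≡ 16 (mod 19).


M = 5*19 = 95
M1 = M/5 = 19, M2 = M/19 = 5
M1^(-1) mod 5 = 4, M2^(-1) mod 19 = 4
x = 1*19*4 + 16*5*4 = 396
396 mod 95 = 16
Check: 16 mod 5 = 1 ✓, 16 mod 19 = 16 ✓

x ≡ 16 (mod 95)


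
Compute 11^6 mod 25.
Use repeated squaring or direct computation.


11^1 mod 25 = 11
11^2 mod 25 = 21
11^3 mod 25 = 6
11^4 mod 25 = 16
11^5 mod 25 = 1
11^6 mod 25 = 11


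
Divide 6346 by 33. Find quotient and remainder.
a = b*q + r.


6346 = 33 * 192 + 10
Check: 6336 + 10 = 6346

q = 192, r = 10


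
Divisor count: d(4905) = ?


4905 = 3^2 × 5^1 × 109^1
d(4905) = (2+1) × (1+1) × (1+1) = 12

12 divisors


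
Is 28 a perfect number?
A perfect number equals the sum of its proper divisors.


Proper divisors of 28: 1, 2, 4, 7, 14
Sum = 1 + 2 + 4 + 7 + 14 = 28

Yes, 28 is perfect (28 = 28)


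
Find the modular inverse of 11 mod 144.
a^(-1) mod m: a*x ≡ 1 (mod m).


Use the extended Euclidean algorithm on (144, 11); each row r = 144*s + 11*t:
r=144, s=1, t=0
r=11, s=0, t=1
q=13: r=1, s=1, t=-13   [144*(1) + 11*(-13) = 1]
q=11: r=0, s=-11, t=144   [144*(-11) + 11*(144) = 0]
GCD = 1 with t = -13, so 11*(-13) ≡ 1 (mod 144)
Inverse = -13 mod 144 = 131
Check: 11 * 131 = 1441 ≡ 1 (mod 144)

11^(-1) ≡ 131 (mod 144)


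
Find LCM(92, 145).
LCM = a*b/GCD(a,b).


GCD(92, 145) = 1
LCM = 92*145/1 = 13340/1 = 13340

LCM = 13340


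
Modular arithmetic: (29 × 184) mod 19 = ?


29 × 184 = 5336
5336 mod 19 = 16


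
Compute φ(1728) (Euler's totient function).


1728 = 2^6 × 3^3
Prime factors: 2, 3
φ(1728) = 1728 × (1-1/2) × (1-1/3)
= 1728 × 1/2 × 2/3 = 576

φ(1728) = 576


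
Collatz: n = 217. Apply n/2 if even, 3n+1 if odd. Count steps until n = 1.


217 → 652 → 326 → 163 → 490 → 245 → 736 → 368 → 184 → 92 → 46 → 23 → 70 → 35 → 106 → 53 → 160 → 80 → 40 → 20 → 10 → 5 → 16 → 8 → 4 → 2 → 1
Total steps = 26

26 steps


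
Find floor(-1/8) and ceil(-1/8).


-1/8 = -0.1250
floor = -1
ceil = 0

floor = -1, ceil = 0


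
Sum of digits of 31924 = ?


3 + 1 + 9 + 2 + 4 = 19


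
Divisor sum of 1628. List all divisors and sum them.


Divisors of 1628: 1, 2, 4, 11, 22, 37, 44, 74, 148, 407, 814, 1628
Sum = 1 + 2 + 4 + 11 + 22 + 37 + 44 + 74 + 148 + 407 + 814 + 1628 = 3192

σ(1628) = 3192


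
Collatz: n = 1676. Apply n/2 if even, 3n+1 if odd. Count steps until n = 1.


1676 → 838 → 419 → 1258 → 629 → 1888 → 944 → 472 → 236 → 118 → 59 → 178 → 89 → 268 → 134 → 67 → 202 → 101 → 304 → 152 → 76 → 38 → 19 → 58 → 29 → 88 → 44 → 22 → 11 → 34 → 17 → 52 → 26 → 13 → 40 → 20 → 10 → 5 → 16 → 8 → 4 → 2 → 1
Total steps = 42

42 steps


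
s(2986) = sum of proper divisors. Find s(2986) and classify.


Proper divisors: 1, 2, 1493
Sum = 1 + 2 + 1493 = 1496
1496 < 2986 → deficient

s(2986) = 1496 (deficient)


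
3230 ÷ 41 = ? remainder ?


3230 = 41 * 78 + 32
Check: 3198 + 32 = 3230

q = 78, r = 32


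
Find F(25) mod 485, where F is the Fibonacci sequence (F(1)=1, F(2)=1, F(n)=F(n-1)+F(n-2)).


F(k) mod 485 for k=1..25:
1, 1, 2, 3, 5, 8, 13, 21, 34, 55, 89, 144, 233, 377, 125, 17, 142, 159, 301, 460, 276, 251, 42, 293, 335
F(25) mod 485 = 335


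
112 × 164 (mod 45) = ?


112 × 164 = 18368
18368 mod 45 = 8


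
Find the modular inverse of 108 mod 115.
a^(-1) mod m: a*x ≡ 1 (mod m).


Use the extended Euclidean algorithm on (115, 108); each row r = 115*s + 108*t:
r=115, s=1, t=0
r=108, s=0, t=1
q=1: r=7, s=1, t=-1   [115*(1) + 108*(-1) = 7]
q=15: r=3, s=-15, t=16   [115*(-15) + 108*(16) = 3]
q=2: r=1, s=31, t=-33   [115*(31) + 108*(-33) = 1]
q=3: r=0, s=-108, t=115   [115*(-108) + 108*(115) = 0]
GCD = 1 with t = -33, so 108*(-33) ≡ 1 (mod 115)
Inverse = -33 mod 115 = 82
Check: 108 * 82 = 8856 ≡ 1 (mod 115)

108^(-1) ≡ 82 (mod 115)


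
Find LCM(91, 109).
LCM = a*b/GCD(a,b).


GCD(91, 109) = 1
LCM = 91*109/1 = 9919/1 = 9919

LCM = 9919


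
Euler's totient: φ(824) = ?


824 = 2^3 × 103
Prime factors: 2, 103
φ(824) = 824 × (1-1/2) × (1-1/103)
= 824 × 1/2 × 102/103 = 408

φ(824) = 408


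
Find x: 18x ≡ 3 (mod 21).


GCD(18, 21) = 3 divides 3
Divide: 6x ≡ 1 (mod 7)
x ≡ 6 (mod 7)


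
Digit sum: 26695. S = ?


2 + 6 + 6 + 9 + 5 = 28


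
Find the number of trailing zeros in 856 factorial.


floor(856/5) = 171
floor(856/25) = 34
floor(856/125) = 6
floor(856/625) = 1
Total = 212

212 trailing zeros


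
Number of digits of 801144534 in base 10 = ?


801144534 has 9 digits in base 10
floor(log10(801144534)) + 1 = floor(8.9037) + 1 = 9

9 digits (base 10)


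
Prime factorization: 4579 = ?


4579 / 19 = 241
241 / 241 = 1
4579 = 19 × 241


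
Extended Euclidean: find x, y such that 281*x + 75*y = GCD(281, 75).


Tabular extended Euclidean (each row: r = 281*s + 75*t):
r=281, s=1, t=0
r=75, s=0, t=1
q=3: r=56, s=1, t=-3   [281*(1) + 75*(-3) = 56]
q=1: r=19, s=-1, t=4   [281*(-1) + 75*(4) = 19]
q=2: r=18, s=3, t=-11   [281*(3) + 75*(-11) = 18]
q=1: r=1, s=-4, t=15   [281*(-4) + 75*(15) = 1]
q=18: r=0, s=75, t=-281   [281*(75) + 75*(-281) = 0]
GCD = 1; from the row with r=1: x=-4, y=15
Check: 281*(-4) + 75*(15) = -1124 + 1125 = 1

GCD = 1, x = -4, y = 15


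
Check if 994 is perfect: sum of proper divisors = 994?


Proper divisors of 994: 1, 2, 7, 14, 71, 142, 497
Sum = 1 + 2 + 7 + 14 + 71 + 142 + 497 = 734

No, 994 is not perfect (734 ≠ 994)


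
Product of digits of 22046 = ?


2 × 2 × 0 × 4 × 6 = 0


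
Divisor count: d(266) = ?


266 = 2^1 × 7^1 × 19^1
d(266) = (1+1) × (1+1) × (1+1) = 8

8 divisors


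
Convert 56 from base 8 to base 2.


56 (base 8) = 46 (decimal)
46 (decimal) = 101110 (base 2)


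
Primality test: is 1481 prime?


Check divisors up to sqrt(1481) = 38.4838
No divisors found.
1481 is prime.

Yes, 1481 is prime


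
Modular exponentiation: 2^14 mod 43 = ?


2^1 mod 43 = 2
2^2 mod 43 = 4
2^3 mod 43 = 8
2^4 mod 43 = 16
2^5 mod 43 = 32
2^6 mod 43 = 21
2^7 mod 43 = 42
2^8 mod 43 = 41
2^9 mod 43 = 39
2^10 mod 43 = 35
2^11 mod 43 = 27
2^12 mod 43 = 11
2^13 mod 43 = 22
2^14 mod 43 = 1


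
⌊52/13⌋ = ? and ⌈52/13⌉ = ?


52/13 = 4.0000
floor = 4
ceil = 4

floor = 4, ceil = 4


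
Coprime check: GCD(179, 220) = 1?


Euclidean algorithm:
220 = 1 * 179 + 41
179 = 4 * 41 + 15
41 = 2 * 15 + 11
15 = 1 * 11 + 4
11 = 2 * 4 + 3
4 = 1 * 3 + 1
3 = 3 * 1 + 0
GCD(179, 220) = 1

Yes, coprime (GCD = 1)


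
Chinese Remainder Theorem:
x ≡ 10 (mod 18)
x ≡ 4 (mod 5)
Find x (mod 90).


M = 18*5 = 90
M1 = M/18 = 5, M2 = M/5 = 18
M1^(-1) mod 18 = 11, M2^(-1) mod 5 = 2
x = 10*5*11 + 4*18*2 = 694
694 mod 90 = 64
Check: 64 mod 18 = 10 ✓, 64 mod 5 = 4 ✓

x ≡ 64 (mod 90)


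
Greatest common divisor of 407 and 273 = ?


407 = 1 * 273 + 134
273 = 2 * 134 + 5
134 = 26 * 5 + 4
5 = 1 * 4 + 1
4 = 4 * 1 + 0
GCD = 1


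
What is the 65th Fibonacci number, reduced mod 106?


F(k) mod 106 for k=1..65:
1, 1, 2, 3, 5, 8, 13, 21, 34, 55, 89, 38, 21, 59, 80, 33, 7, 40, 47, 87, 28, 9, 37, 46, 83, 23, 0, 23, 23, 46, 69, 9, 78, 87, 59, 40, 99, 33, 26, 59, 85, 38, 17, 55, 72, 21, 93, 8, 101, 3, 104, 1, 105, 0, 105, 105, 104, 103, 101, 98, 93, 85, 72, 51, 17
F(65) mod 106 = 17


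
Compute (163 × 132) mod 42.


163 × 132 = 21516
21516 mod 42 = 12


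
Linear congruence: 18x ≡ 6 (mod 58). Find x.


GCD(18, 58) = 2 divides 6
Divide: 9x ≡ 3 (mod 29)
x ≡ 10 (mod 29)


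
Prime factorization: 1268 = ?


1268 / 2 = 634
634 / 2 = 317
317 / 317 = 1
1268 = 2^2 × 317


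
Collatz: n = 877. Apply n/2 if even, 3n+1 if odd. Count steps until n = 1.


877 → 2632 → 1316 → 658 → 329 → 988 → 494 → 247 → 742 → 371 → 1114 → 557 → 1672 → 836 → 418 → 209 → 628 → 314 → 157 → 472 → 236 → 118 → 59 → 178 → 89 → 268 → 134 → 67 → 202 → 101 → 304 → 152 → 76 → 38 → 19 → 58 → 29 → 88 → 44 → 22 → 11 → 34 → 17 → 52 → 26 → 13 → 40 → 20 → 10 → 5 → 16 → 8 → 4 → 2 → 1
Total steps = 54

54 steps


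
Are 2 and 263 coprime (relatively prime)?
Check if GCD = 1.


Euclidean algorithm:
263 = 131 * 2 + 1
2 = 2 * 1 + 0
GCD(2, 263) = 1

Yes, coprime (GCD = 1)


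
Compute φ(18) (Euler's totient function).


18 = 2 × 3^2
Prime factors: 2, 3
φ(18) = 18 × (1-1/2) × (1-1/3)
= 18 × 1/2 × 2/3 = 6

φ(18) = 6


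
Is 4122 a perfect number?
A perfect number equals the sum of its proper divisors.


Proper divisors of 4122: 1, 2, 3, 6, 9, 18, 229, 458, 687, 1374, 2061
Sum = 1 + 2 + 3 + 6 + 9 + 18 + 229 + 458 + 687 + 1374 + 2061 = 4848

No, 4122 is not perfect (4848 ≠ 4122)


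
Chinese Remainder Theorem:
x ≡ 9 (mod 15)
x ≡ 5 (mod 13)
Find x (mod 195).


M = 15*13 = 195
M1 = M/15 = 13, M2 = M/13 = 15
M1^(-1) mod 15 = 7, M2^(-1) mod 13 = 7
x = 9*13*7 + 5*15*7 = 1344
1344 mod 195 = 174
Check: 174 mod 15 = 9 ✓, 174 mod 13 = 5 ✓

x ≡ 174 (mod 195)


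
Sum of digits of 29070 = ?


2 + 9 + 0 + 7 + 0 = 18


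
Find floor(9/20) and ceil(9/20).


9/20 = 0.4500
floor = 0
ceil = 1

floor = 0, ceil = 1


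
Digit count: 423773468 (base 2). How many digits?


423773468 in base 2 = 11001010000100100010100011100
Number of digits = 29

29 digits (base 2)


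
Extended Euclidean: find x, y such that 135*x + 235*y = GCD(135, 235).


Tabular extended Euclidean (each row: r = 135*s + 235*t):
r=135, s=1, t=0
r=235, s=0, t=1
q=0: r=135, s=1, t=0   [135*(1) + 235*(0) = 135]
q=1: r=100, s=-1, t=1   [135*(-1) + 235*(1) = 100]
q=1: r=35, s=2, t=-1   [135*(2) + 235*(-1) = 35]
q=2: r=30, s=-5, t=3   [135*(-5) + 235*(3) = 30]
q=1: r=5, s=7, t=-4   [135*(7) + 235*(-4) = 5]
q=6: r=0, s=-47, t=27   [135*(-47) + 235*(27) = 0]
GCD = 5; from the row with r=5: x=7, y=-4
Check: 135*(7) + 235*(-4) = 945 - 940 = 5

GCD = 5, x = 7, y = -4


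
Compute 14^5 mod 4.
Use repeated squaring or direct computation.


14^1 mod 4 = 2
14^2 mod 4 = 0
14^3 mod 4 = 0
14^4 mod 4 = 0
14^5 mod 4 = 0


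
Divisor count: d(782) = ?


782 = 2^1 × 17^1 × 23^1
d(782) = (1+1) × (1+1) × (1+1) = 8

8 divisors


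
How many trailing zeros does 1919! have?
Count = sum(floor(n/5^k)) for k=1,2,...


floor(1919/5) = 383
floor(1919/25) = 76
floor(1919/125) = 15
floor(1919/625) = 3
Total = 477

477 trailing zeros


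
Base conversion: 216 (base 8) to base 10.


216 (base 8) = 142 (decimal)
142 (decimal) = 142 (base 10)


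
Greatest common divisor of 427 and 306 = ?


427 = 1 * 306 + 121
306 = 2 * 121 + 64
121 = 1 * 64 + 57
64 = 1 * 57 + 7
57 = 8 * 7 + 1
7 = 7 * 1 + 0
GCD = 1


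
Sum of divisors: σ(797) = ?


Divisors of 797: 1, 797
Sum = 1 + 797 = 798

σ(797) = 798


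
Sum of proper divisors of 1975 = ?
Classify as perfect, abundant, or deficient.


Proper divisors: 1, 5, 25, 79, 395
Sum = 1 + 5 + 25 + 79 + 395 = 505
505 < 1975 → deficient

s(1975) = 505 (deficient)


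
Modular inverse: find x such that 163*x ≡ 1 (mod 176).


Use the extended Euclidean algorithm on (176, 163); each row r = 176*s + 163*t:
r=176, s=1, t=0
r=163, s=0, t=1
q=1: r=13, s=1, t=-1   [176*(1) + 163*(-1) = 13]
q=12: r=7, s=-12, t=13   [176*(-12) + 163*(13) = 7]
q=1: r=6, s=13, t=-14   [176*(13) + 163*(-14) = 6]
q=1: r=1, s=-25, t=27   [176*(-25) + 163*(27) = 1]
q=6: r=0, s=163, t=-176   [176*(163) + 163*(-176) = 0]
GCD = 1 with t = 27, so 163*(27) ≡ 1 (mod 176)
Inverse = 27 mod 176 = 27
Check: 163 * 27 = 4401 ≡ 1 (mod 176)

163^(-1) ≡ 27 (mod 176)


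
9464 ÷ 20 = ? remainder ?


9464 = 20 * 473 + 4
Check: 9460 + 4 = 9464

q = 473, r = 4


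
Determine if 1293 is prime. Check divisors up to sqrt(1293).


1293 / 3 = 431 (exact division)
1293 is NOT prime.

No, 1293 is not prime


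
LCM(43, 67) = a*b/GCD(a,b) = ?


GCD(43, 67) = 1
LCM = 43*67/1 = 2881/1 = 2881

LCM = 2881


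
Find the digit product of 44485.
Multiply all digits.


4 × 4 × 4 × 8 × 5 = 2560


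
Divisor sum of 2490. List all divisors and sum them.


Divisors of 2490: 1, 2, 3, 5, 6, 10, 15, 30, 83, 166, 249, 415, 498, 830, 1245, 2490
Sum = 1 + 2 + 3 + 5 + 6 + 10 + 15 + 30 + 83 + 166 + 249 + 415 + 498 + 830 + 1245 + 2490 = 6048

σ(2490) = 6048


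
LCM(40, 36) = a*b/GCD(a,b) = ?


GCD(40, 36) = 4
LCM = 40*36/4 = 1440/4 = 360

LCM = 360


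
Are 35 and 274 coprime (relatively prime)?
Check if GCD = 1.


Euclidean algorithm:
274 = 7 * 35 + 29
35 = 1 * 29 + 6
29 = 4 * 6 + 5
6 = 1 * 5 + 1
5 = 5 * 1 + 0
GCD(35, 274) = 1

Yes, coprime (GCD = 1)


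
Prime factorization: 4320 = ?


4320 / 2 = 2160
2160 / 2 = 1080
1080 / 2 = 540
540 / 2 = 270
270 / 2 = 135
135 / 3 = 45
45 / 3 = 15
15 / 3 = 5
5 / 5 = 1
4320 = 2^5 × 3^3 × 5


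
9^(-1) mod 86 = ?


Use the extended Euclidean algorithm on (86, 9); each row r = 86*s + 9*t:
r=86, s=1, t=0
r=9, s=0, t=1
q=9: r=5, s=1, t=-9   [86*(1) + 9*(-9) = 5]
q=1: r=4, s=-1, t=10   [86*(-1) + 9*(10) = 4]
q=1: r=1, s=2, t=-19   [86*(2) + 9*(-19) = 1]
q=4: r=0, s=-9, t=86   [86*(-9) + 9*(86) = 0]
GCD = 1 with t = -19, so 9*(-19) ≡ 1 (mod 86)
Inverse = -19 mod 86 = 67
Check: 9 * 67 = 603 ≡ 1 (mod 86)

9^(-1) ≡ 67 (mod 86)


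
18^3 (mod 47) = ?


18^1 mod 47 = 18
18^2 mod 47 = 42
18^3 mod 47 = 4


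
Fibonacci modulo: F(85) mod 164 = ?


F(k) mod 164 for k=1..85:
1, 1, 2, 3, 5, 8, 13, 21, 34, 55, 89, 144, 69, 49, 118, 3, 121, 124, 81, 41, 122, 163, 121, 120, 77, 33, 110, 143, 89, 68, 157, 61, 54, 115, 5, 120, 125, 81, 42, 123, 1, 124, 125, 85, 46, 131, 13, 144, 157, 137, 130, 103, 69, 8, 77, 85, 162, 83, 81, 0, 81, 81, 162, 79, 77, 156, 69, 61, 130, 27, 157, 20, 13, 33, 46, 79, 125, 40, 1, 41, 42, 83, 125, 44, 5
F(85) mod 164 = 5


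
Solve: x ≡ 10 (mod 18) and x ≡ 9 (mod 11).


M = 18*11 = 198
M1 = M/18 = 11, M2 = M/11 = 18
M1^(-1) mod 18 = 5, M2^(-1) mod 11 = 8
x = 10*11*5 + 9*18*8 = 1846
1846 mod 198 = 64
Check: 64 mod 18 = 10 ✓, 64 mod 11 = 9 ✓

x ≡ 64 (mod 198)
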